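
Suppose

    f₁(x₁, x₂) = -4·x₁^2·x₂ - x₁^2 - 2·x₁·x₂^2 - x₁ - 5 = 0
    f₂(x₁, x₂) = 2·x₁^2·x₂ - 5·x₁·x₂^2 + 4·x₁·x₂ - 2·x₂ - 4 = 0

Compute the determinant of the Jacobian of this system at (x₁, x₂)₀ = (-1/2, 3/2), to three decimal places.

J = [[-8·x₁·x₂ - 2·x₁ - 2·x₂^2 - 1, -4·x₁^2 - 4·x₁·x₂], [4·x₁·x₂ - 5·x₂^2 + 4·x₂, 2·x₁^2 - 10·x₁·x₂ + 4·x₁ - 2]].
At the point, J = [[1.500, 2.000], [-8.250, 4.000]].
det J = 22.500.

22.500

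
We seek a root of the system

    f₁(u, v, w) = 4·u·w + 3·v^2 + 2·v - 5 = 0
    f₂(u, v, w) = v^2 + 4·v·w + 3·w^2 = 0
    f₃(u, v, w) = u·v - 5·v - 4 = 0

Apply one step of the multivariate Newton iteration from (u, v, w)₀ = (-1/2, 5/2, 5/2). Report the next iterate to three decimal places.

(1.743, 0.292, 1.825)

At (-1/2, 5/2, 5/2): F = (13.750, 50.000, -17.750).
Jacobian J = [[4·w, 6·v + 2, 4·u], [0, 2·v + 4·w, 4·v + 6·w], [v, u - 5, 0]].
At the point, J = [[10.000, 17.000, -2.000], [0.000, 15.000, 25.000], [2.500, -5.500, 0.000]] (det J = 2512.500).
Solving J·Δ = −F gives Δ = (2.243, -2.208, -0.675).
Then the next iterate is (u, v, w)₁ = (1.743, 0.292, 1.825).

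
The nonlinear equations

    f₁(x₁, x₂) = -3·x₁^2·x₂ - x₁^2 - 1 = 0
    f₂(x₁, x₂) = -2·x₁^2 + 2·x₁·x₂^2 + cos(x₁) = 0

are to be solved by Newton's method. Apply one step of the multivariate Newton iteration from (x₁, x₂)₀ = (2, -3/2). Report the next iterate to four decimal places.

At (2, -3/2): F = (13.0000, 0.583853).
Jacobian J = [[-6·x₁·x₂ - 2·x₁, -3·x₁^2], [-4·x₁ + 2·x₂^2 - sin(x₁), 4·x₁·x₂]].
At the point, J = [[14.0000, -12.0000], [-4.409297, -12.0000]] (det J = -220.911569).
Solving J·Δ = −F gives Δ = (-0.6744, 0.2965).
Then the next iterate is (x₁, x₂)₁ = (1.3256, -1.2035).

(1.3256, -1.2035)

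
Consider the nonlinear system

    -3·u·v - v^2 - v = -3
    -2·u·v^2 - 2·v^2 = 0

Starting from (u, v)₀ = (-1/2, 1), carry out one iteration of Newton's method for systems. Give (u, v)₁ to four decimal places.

(1.6667, -1.6667)

At (-1/2, 1): F = (2.5000, -1.0000).
Jacobian J = [[-3·v, -3·u - 2·v - 1], [-2·v^2, -4·u·v - 4·v]].
At the point, J = [[-3.0000, -1.5000], [-2.0000, -2.0000]] (det J = 3.0000).
Solving J·Δ = −F gives Δ = (2.1667, -2.6667).
Then the next iterate is (u, v)₁ = (1.6667, -1.6667).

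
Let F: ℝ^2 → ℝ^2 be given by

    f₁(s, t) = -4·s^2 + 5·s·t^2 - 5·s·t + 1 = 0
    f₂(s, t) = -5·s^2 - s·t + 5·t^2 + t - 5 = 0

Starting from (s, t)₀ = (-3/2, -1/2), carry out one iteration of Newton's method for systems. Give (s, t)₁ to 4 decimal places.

(-0.4782, -0.6646)

At (-3/2, -1/2): F = (-13.6250, -16.2500).
Jacobian J = [[-8·s + 5·t^2 - 5·t, 10·s·t - 5·s], [-10·s - t, -s + 10·t + 1]].
At the point, J = [[15.7500, 15.0000], [15.5000, -2.5000]] (det J = -271.8750).
Solving J·Δ = −F gives Δ = (1.0218, -0.1646).
Then the next iterate is (s, t)₁ = (-0.4782, -0.6646).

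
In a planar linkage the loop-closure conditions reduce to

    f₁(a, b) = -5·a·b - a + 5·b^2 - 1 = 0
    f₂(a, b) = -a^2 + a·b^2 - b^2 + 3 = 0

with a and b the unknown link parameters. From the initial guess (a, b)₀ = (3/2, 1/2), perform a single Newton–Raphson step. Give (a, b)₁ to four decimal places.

At (3/2, 1/2): F = (-5.0000, 0.8750).
Jacobian J = [[-5·b - 1, -5·a + 10·b], [-2·a + b^2, 2·a·b - 2·b]].
At the point, J = [[-3.5000, -2.5000], [-2.7500, 0.5000]] (det J = -8.6250).
Solving J·Δ = −F gives Δ = (-0.0362, -1.9493).
Then the next iterate is (a, b)₁ = (1.4638, -1.4493).

(1.4638, -1.4493)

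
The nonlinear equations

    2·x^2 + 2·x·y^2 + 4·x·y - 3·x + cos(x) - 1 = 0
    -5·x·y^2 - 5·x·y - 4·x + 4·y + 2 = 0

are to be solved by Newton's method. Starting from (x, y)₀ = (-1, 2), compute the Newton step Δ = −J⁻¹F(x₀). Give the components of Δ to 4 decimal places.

(1.5960, 0.3540)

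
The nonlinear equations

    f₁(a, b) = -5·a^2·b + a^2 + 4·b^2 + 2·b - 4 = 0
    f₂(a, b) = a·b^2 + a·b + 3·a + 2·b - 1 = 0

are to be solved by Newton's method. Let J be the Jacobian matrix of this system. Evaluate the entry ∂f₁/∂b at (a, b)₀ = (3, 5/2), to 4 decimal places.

∂f₁/∂b = -5·a^2 + 8·b + 2.
At (3, 5/2) this is -23.0000.

-23.0000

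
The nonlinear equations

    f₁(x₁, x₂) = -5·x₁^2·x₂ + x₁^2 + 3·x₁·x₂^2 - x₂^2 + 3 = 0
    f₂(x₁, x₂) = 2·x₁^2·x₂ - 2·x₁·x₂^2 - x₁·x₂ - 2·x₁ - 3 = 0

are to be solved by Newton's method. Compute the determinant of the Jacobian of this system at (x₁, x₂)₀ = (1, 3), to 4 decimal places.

J = [[-10·x₁·x₂ + 2·x₁ + 3·x₂^2, -5·x₁^2 + 6·x₁·x₂ - 2·x₂], [4·x₁·x₂ - 2·x₂^2 - x₂ - 2, 2·x₁^2 - 4·x₁·x₂ - x₁]].
At the point, J = [[-1.0000, 7.0000], [-11.0000, -11.0000]].
det J = 88.0000.

88.0000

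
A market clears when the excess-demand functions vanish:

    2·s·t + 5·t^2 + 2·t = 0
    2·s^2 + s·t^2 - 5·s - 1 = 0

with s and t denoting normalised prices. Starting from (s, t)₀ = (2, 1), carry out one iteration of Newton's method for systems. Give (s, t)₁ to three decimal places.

At (2, 1): F = (11.000, -1.000).
Jacobian J = [[2·t, 2·s + 10·t + 2], [4·s + t^2 - 5, 2·s·t]].
At the point, J = [[2.000, 16.000], [4.000, 4.000]] (det J = -56.000).
Solving J·Δ = −F gives Δ = (1.071, -0.821).
Then the next iterate is (s, t)₁ = (3.071, 0.179).

(3.071, 0.179)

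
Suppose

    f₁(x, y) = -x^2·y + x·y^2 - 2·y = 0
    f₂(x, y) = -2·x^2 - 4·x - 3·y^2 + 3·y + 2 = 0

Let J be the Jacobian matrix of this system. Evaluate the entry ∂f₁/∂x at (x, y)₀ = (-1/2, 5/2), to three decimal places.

∂f₁/∂x = -2·x·y + y^2.
At (-1/2, 5/2) this is 8.750.

8.750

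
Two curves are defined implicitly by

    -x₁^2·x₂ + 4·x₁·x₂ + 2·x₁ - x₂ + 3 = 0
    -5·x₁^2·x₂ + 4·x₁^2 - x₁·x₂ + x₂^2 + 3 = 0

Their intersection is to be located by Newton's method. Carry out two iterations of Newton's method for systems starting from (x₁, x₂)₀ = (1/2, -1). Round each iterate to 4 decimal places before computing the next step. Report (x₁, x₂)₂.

At (1/2, -1): F = (3.2500, 6.7500).
Jacobian J = [[-2·x₁·x₂ + 4·x₂ + 2, -x₁^2 + 4·x₁ - 1], [-10·x₁·x₂ + 8·x₁ - x₂, -5·x₁^2 - x₁ + 2·x₂]].
At the point, J = [[-1.0000, 0.7500], [10.0000, -3.7500]] (det J = -3.7500).
Solving J·Δ = −F gives Δ = (-4.6000, -10.4667).
Then the next iterate is (x₁, x₂)₁ = (-4.1000, -11.4667).
Round to (-4.1000, -11.4667) and repeat: F = (387.075807, 1118.487874), J = [[-137.893740, -34.2100], [-491.4680, -102.8834]].
Δ = (-0.5941, 13.7094), so (x₁, x₂)₂ = (-4.6941, 2.2427).

(-4.6941, 2.2427)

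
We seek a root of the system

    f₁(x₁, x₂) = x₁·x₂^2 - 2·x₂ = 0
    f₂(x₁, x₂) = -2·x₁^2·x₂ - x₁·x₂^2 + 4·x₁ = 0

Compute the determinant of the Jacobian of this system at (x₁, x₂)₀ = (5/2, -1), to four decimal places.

83.5000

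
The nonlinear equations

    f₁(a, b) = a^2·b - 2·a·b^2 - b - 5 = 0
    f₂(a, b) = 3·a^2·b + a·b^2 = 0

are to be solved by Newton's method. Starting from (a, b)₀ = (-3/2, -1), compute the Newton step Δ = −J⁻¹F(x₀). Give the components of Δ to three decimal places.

(1.238, -0.424)

At (-3/2, -1): F = (-3.250, -8.250).
Jacobian J = [[2·a·b - 2·b^2, a^2 - 4·a·b - 1], [6·a·b + b^2, 3·a^2 + 2·a·b]].
At the point, J = [[1.000, -4.750], [10.000, 9.750]] (det J = 57.250).
Solving J·Δ = −F gives Δ = (1.238, -0.424).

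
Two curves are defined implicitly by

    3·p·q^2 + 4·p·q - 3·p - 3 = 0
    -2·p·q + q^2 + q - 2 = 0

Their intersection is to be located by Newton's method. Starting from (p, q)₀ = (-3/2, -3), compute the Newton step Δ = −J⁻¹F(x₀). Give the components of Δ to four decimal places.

(0.9800, 0.4400)

At (-3/2, -3): F = (-21.0000, -5.0000).
Jacobian J = [[3·q^2 + 4·q - 3, 6·p·q + 4·p], [-2·q, -2·p + 2·q + 1]].
At the point, J = [[12.0000, 21.0000], [6.0000, -2.0000]] (det J = -150.0000).
Solving J·Δ = −F gives Δ = (0.9800, 0.4400).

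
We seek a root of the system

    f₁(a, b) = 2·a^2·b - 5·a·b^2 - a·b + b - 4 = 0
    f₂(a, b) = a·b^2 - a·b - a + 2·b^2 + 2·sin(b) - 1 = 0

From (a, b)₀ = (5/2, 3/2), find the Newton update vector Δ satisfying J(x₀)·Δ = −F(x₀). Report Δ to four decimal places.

At (5/2, 3/2): F = (-15.6250, 4.869990).
Jacobian J = [[4·a·b - 5·b^2 - b, 2·a^2 - 10·a·b - a + 1], [b^2 - b - 1, 2·a·b - a + 4·b + 2·cos(b)]].
At the point, J = [[2.2500, -26.5000], [-0.2500, 11.141474]] (det J = 18.443317).
Solving J·Δ = −F gives Δ = (2.4416, -0.3823).

(2.4416, -0.3823)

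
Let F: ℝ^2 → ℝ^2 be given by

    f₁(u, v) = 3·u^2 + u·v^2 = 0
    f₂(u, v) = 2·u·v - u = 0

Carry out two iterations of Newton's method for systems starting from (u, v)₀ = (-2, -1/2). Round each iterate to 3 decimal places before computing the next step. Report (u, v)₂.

At (-2, -1/2): F = (11.500, 4.000).
Jacobian J = [[6·u + v^2, 2·u·v], [2·v - 1, 2·u]].
At the point, J = [[-11.750, 2.000], [-2.000, -4.000]] (det J = 51.000).
Solving J·Δ = −F gives Δ = (1.059, 0.471).
Then the next iterate is (u, v)₁ = (-0.941, -0.029).
Round to (-0.941, -0.029) and repeat: F = (2.65565, 0.99558), J = [[-5.64516, 0.05458], [-1.058, -1.882]].
Δ = (0.473, 0.263), so (u, v)₂ = (-0.468, 0.234).

(-0.468, 0.234)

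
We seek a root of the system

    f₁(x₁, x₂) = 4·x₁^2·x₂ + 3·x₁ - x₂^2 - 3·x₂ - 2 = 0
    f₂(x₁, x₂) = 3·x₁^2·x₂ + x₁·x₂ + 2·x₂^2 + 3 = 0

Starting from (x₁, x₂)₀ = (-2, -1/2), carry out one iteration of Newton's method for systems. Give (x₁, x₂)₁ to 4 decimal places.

(6.8182, -6.3750)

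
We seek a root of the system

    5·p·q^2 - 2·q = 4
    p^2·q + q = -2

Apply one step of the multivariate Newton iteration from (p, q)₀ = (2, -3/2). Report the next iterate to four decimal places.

(1.4954, -1.0055)

At (2, -3/2): F = (21.5000, -5.5000).
Jacobian J = [[5·q^2, 10·p·q - 2], [2·p·q, p^2 + 1]].
At the point, J = [[11.2500, -32.0000], [-6.0000, 5.0000]] (det J = -135.7500).
Solving J·Δ = −F gives Δ = (-0.5046, 0.4945).
Then the next iterate is (p, q)₁ = (1.4954, -1.0055).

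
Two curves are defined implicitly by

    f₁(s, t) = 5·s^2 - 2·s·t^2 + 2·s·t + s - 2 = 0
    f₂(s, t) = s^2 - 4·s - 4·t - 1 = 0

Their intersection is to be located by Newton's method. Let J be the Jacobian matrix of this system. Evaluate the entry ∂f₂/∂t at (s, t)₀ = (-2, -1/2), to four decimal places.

-4.0000

∂f₂/∂t = -4.
At (-2, -1/2) this is -4.0000.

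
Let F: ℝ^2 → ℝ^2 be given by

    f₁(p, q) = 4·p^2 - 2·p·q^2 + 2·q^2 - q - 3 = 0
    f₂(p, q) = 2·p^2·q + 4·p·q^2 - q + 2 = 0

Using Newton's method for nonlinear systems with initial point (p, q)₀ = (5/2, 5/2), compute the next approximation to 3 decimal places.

At (5/2, 5/2): F = (0.750, 93.250).
Jacobian J = [[8·p - 2·q^2, -4·p·q + 4·q - 1], [4·p·q + 4·q^2, 2·p^2 + 8·p·q - 1]].
At the point, J = [[7.500, -16.000], [50.000, 61.500]] (det J = 1261.250).
Solving J·Δ = −F gives Δ = (-1.220, -0.525).
Then the next iterate is (p, q)₁ = (1.280, 1.975).

(1.280, 1.975)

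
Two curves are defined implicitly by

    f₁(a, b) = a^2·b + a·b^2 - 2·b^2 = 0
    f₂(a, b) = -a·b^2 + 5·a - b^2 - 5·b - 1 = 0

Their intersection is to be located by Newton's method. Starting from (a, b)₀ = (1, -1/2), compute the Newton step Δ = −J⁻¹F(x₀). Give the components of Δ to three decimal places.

(-1.345, -0.129)

At (1, -1/2): F = (-0.750, 6.000).
Jacobian J = [[2·a·b + b^2, a^2 + 2·a·b - 4·b], [-b^2 + 5, -2·a·b - 2·b - 5]].
At the point, J = [[-0.750, 2.000], [4.750, -3.000]] (det J = -7.250).
Solving J·Δ = −F gives Δ = (-1.345, -0.129).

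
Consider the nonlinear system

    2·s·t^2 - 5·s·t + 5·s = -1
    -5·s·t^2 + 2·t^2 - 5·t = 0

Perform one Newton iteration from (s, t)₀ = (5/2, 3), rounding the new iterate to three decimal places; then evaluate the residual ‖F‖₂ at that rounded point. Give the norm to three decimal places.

At (5/2, 3): F = (21.000, -109.500).
Jacobian J = [[2·t^2 - 5·t + 5, 4·s·t - 5·s], [-5·t^2, -10·s·t + 4·t - 5]].
At the point, J = [[8.000, 17.500], [-45.000, -68.000]] (det J = 243.500).
Solving J·Δ = −F gives Δ = (-2.005, -0.283).
Then the next iterate is (s, t)₁ = (0.495, 2.717).
Re-evaluating at (0.495, 2.717): F = (4.05869, -17.09149), so ‖F‖₂ = 17.567.

17.567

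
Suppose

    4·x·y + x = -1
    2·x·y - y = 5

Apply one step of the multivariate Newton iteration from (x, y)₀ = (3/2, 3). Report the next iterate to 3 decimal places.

(5.000, -8.000)

At (3/2, 3): F = (20.500, 1.000).
Jacobian J = [[4·y + 1, 4·x], [2·y, 2·x - 1]].
At the point, J = [[13.000, 6.000], [6.000, 2.000]] (det J = -10.000).
Solving J·Δ = −F gives Δ = (3.500, -11.000).
Then the next iterate is (x, y)₁ = (5.000, -8.000).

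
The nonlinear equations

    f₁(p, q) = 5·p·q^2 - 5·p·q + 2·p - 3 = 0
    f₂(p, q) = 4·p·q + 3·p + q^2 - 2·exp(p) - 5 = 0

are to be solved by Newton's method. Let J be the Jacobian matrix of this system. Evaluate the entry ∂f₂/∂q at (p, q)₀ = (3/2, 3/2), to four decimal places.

9.0000

∂f₂/∂q = 4·p + 2·q.
At (3/2, 3/2) this is 9.0000.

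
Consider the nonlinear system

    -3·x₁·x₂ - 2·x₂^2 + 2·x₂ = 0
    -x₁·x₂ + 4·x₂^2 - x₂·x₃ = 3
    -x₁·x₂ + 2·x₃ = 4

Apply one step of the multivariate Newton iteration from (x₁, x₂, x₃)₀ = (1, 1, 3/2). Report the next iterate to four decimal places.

(-0.2222, 1.1333, 1.9556)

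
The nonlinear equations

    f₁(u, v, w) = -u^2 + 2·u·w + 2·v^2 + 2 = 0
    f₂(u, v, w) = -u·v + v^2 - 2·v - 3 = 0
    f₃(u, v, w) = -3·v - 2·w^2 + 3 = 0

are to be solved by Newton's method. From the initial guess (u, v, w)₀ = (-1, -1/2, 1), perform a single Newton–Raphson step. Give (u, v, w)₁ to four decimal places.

At (-1, -1/2, 1): F = (-0.5000, -2.2500, 2.5000).
Jacobian J = [[-2·u + 2·w, 4·v, 2·u], [-v, -u + 2·v - 2, 0], [0, -3, -4·w]].
At the point, J = [[4.0000, -2.0000, -2.0000], [0.5000, -2.0000, 0.0000], [0.0000, -3.0000, -4.0000]] (det J = 31.0000).
Solving J·Δ = −F gives Δ = (0.3065, -1.0484, 1.4113).
Then the next iterate is (u, v, w)₁ = (-0.6935, -1.5484, 2.4113).

(-0.6935, -1.5484, 2.4113)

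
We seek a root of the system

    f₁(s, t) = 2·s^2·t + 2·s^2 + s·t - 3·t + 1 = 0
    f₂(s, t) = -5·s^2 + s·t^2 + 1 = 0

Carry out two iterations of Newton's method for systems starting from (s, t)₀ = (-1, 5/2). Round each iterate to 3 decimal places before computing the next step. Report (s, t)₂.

At (-1, 5/2): F = (-2.000, -10.250).
Jacobian J = [[4·s·t + 4·s + t, 2·s^2 + s - 3], [-10·s + t^2, 2·s·t]].
At the point, J = [[-11.500, -2.000], [16.250, -5.000]] (det J = 90.000).
Solving J·Δ = −F gives Δ = (0.117, -1.671).
Then the next iterate is (s, t)₁ = (-0.883, 0.829).
Round to (-0.883, 0.829) and repeat: F = (0.63310, -3.50528), J = [[-5.63103, -2.32362], [9.51724, -1.46401]].
Δ = (0.299, -0.452), so (s, t)₂ = (-0.584, 0.377).

(-0.584, 0.377)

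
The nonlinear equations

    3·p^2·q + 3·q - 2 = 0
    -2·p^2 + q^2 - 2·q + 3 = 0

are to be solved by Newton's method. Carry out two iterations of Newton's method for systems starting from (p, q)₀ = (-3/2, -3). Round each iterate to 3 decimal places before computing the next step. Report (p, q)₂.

(-0.886, 0.130)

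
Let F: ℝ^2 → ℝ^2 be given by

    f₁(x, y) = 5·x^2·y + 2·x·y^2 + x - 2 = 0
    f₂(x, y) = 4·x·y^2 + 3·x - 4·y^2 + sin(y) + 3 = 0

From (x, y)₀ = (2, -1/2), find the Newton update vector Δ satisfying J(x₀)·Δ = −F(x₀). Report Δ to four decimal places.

At (2, -1/2): F = (-9.0000, 9.520574).
Jacobian J = [[10·x·y + 2·y^2 + 1, 5·x^2 + 4·x·y], [4·y^2 + 3, 8·x·y - 8·y + cos(y)]].
At the point, J = [[-8.5000, 16.0000], [4.0000, -3.122417]] (det J = -37.459452).
Solving J·Δ = −F gives Δ = (-3.3163, -1.1993).

(-3.3163, -1.1993)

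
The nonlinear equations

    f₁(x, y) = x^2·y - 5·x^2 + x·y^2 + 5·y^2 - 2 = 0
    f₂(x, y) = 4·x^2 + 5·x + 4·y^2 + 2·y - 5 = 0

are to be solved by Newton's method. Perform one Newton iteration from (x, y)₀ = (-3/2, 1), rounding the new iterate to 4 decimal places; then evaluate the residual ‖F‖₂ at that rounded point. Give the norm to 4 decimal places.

At (-3/2, 1): F = (-7.5000, 2.5000).
Jacobian J = [[2·x·y - 10·x + y^2, x^2 + 2·x·y + 10·y], [8·x + 5, 8·y + 2]].
At the point, J = [[13.0000, 9.2500], [-7.0000, 10.0000]] (det J = 194.7500).
Solving J·Δ = −F gives Δ = (0.5039, 0.1027).
Then the next iterate is (x, y)₁ = (-0.9961, 1.1027).
Re-evaluating at (-0.9961, 1.1027): F = (-0.998429, 1.057550), so ‖F‖₂ = 1.4544.

1.4544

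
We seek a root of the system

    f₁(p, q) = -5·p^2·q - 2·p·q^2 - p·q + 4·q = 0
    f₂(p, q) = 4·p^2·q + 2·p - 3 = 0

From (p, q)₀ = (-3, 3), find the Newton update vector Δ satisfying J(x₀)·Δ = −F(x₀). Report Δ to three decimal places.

At (-3, 3): F = (-60.000, 99.000).
Jacobian J = [[-10·p·q - 2·q^2 - q, -5·p^2 - 4·p·q - p + 4], [8·p·q + 2, 4·p^2]].
At the point, J = [[69.000, -2.000], [-70.000, 36.000]] (det J = 2344.000).
Solving J·Δ = −F gives Δ = (0.837, -1.122).

(0.837, -1.122)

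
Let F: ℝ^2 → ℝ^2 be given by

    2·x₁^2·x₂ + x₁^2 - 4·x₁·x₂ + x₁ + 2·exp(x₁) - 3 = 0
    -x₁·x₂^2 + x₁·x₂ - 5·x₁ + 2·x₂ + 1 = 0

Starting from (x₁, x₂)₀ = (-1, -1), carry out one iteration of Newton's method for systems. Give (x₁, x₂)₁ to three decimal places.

At (-1, -1): F = (-8.26424, 6.000).
Jacobian J = [[4·x₁·x₂ + 2·x₁ - 4·x₂ + 2·exp(x₁) + 1, 2·x₁^2 - 4·x₁], [-x₂^2 + x₂ - 5, -2·x₁·x₂ + x₁ + 2]].
At the point, J = [[7.73576, 6.000], [-7.000, -1.000]] (det J = 34.26424).
Solving J·Δ = −F gives Δ = (0.809, 0.334).
Then the next iterate is (x₁, x₂)₁ = (-0.191, -0.666).

(-0.191, -0.666)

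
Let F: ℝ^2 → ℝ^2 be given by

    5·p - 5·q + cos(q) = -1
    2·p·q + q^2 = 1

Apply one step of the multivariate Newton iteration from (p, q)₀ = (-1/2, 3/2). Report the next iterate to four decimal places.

At (-1/2, 3/2): F = (-8.929263, -0.2500).
Jacobian J = [[5, -sin(q) - 5], [2·q, 2·p + 2·q]].
At the point, J = [[5.0000, -5.997495], [3.0000, 2.0000]] (det J = 27.992485).
Solving J·Δ = −F gives Δ = (0.6915, -0.9123).
Then the next iterate is (p, q)₁ = (0.1915, 0.5877).

(0.1915, 0.5877)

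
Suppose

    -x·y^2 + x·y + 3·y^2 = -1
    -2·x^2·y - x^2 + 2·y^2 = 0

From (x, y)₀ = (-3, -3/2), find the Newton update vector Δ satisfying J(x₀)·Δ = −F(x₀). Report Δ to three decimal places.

At (-3, -3/2): F = (19.000, 22.500).
Jacobian J = [[-y^2 + y, -2·x·y + x + 6·y], [-4·x·y - 2·x, -2·x^2 + 4·y]].
At the point, J = [[-3.750, -21.000], [-12.000, -24.000]] (det J = -162.000).
Solving J·Δ = −F gives Δ = (0.102, 0.887).

(0.102, 0.887)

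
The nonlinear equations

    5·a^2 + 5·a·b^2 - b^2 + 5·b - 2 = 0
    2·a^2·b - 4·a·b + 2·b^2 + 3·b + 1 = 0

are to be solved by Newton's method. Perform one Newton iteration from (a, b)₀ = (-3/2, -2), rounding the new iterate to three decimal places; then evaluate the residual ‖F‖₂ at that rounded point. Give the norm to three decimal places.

At (-3/2, -2): F = (-34.750, -18.000).
Jacobian J = [[10·a + 5·b^2, 10·a·b - 2·b + 5], [4·a·b - 4·b, 2·a^2 - 4·a + 4·b + 3]].
At the point, J = [[5.000, 39.000], [20.000, 5.500]] (det J = -752.500).
Solving J·Δ = −F gives Δ = (0.679, 0.804).
Then the next iterate is (a, b)₁ = (-0.821, -1.196).
Re-evaluating at (-0.821, -1.196): F = (-11.91207, -5.26714), so ‖F‖₂ = 13.025.

13.025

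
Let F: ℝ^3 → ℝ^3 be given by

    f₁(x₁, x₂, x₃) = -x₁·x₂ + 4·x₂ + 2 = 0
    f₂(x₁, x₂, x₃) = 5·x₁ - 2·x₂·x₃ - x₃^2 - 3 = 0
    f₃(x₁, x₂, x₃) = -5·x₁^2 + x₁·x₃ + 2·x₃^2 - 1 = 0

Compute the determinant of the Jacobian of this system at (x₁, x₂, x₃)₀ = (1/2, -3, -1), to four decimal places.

J = [[-x₂, -x₁ + 4, 0], [5, -2·x₃, -2·x₂ - 2·x₃], [-10·x₁ + x₃, 0, x₁ + 4·x₃]].
At the point, J = [[3.0000, 3.5000, 0.0000], [5.0000, 2.0000, 8.0000], [-6.0000, 0.0000, -3.5000]].
det J = -127.7500.

-127.7500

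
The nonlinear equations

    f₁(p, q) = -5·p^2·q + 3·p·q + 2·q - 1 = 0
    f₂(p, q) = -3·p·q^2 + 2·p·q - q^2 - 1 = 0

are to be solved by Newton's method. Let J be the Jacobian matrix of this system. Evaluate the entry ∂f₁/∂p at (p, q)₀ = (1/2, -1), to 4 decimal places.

∂f₁/∂p = -10·p·q + 3·q.
At (1/2, -1) this is 2.0000.

2.0000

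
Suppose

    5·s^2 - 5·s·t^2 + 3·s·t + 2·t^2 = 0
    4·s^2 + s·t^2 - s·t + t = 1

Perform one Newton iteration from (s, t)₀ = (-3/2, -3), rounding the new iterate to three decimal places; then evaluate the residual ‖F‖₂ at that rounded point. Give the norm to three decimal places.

32.456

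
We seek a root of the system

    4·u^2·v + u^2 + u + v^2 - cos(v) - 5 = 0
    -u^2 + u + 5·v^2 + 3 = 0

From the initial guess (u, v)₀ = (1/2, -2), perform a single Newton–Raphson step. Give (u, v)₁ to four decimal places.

At (1/2, -2): F = (-1.833853, 23.2500).
Jacobian J = [[8·u·v + 2·u + 1, 4·u^2 + 2·v + sin(v)], [-2·u + 1, 10·v]].
At the point, J = [[-6.0000, -3.909297], [0.0000, -20.0000]] (det J = 120.0000).
Solving J·Δ = −F gives Δ = (-1.0631, 1.1625).
Then the next iterate is (u, v)₁ = (-0.5631, -0.8375).

(-0.5631, -0.8375)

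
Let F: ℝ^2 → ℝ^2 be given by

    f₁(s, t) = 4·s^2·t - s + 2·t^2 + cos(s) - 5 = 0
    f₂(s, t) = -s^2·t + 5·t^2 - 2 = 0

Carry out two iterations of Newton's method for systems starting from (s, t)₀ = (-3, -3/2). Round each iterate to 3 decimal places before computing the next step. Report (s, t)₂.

(-1.028, -0.746)

At (-3, -3/2): F = (-52.48999, 22.750).
Jacobian J = [[8·s·t - sin(s) - 1, 4·s^2 + 4·t], [-2·s·t, -s^2 + 10·t]].
At the point, J = [[35.14112, 30.000], [-9.000, -24.000]] (det J = -573.38688).
Solving J·Δ = −F gives Δ = (1.007, 0.570).
Then the next iterate is (s, t)₁ = (-1.993, -0.930).
Round to (-1.993, -0.930) and repeat: F = (-16.46299, 6.01851), J = [[14.74011, 12.16820], [-3.70698, -13.27205]].
Δ = (0.965, 0.184), so (s, t)₂ = (-1.028, -0.746).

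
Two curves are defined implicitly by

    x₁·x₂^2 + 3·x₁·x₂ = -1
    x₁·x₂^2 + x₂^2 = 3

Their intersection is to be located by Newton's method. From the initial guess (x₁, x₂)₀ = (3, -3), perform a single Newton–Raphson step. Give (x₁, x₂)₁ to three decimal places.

(-0.370, -2.889)

At (3, -3): F = (1.000, 33.000).
Jacobian J = [[x₂^2 + 3·x₂, 2·x₁·x₂ + 3·x₁], [x₂^2, 2·x₁·x₂ + 2·x₂]].
At the point, J = [[0.000, -9.000], [9.000, -24.000]] (det J = 81.000).
Solving J·Δ = −F gives Δ = (-3.370, 0.111).
Then the next iterate is (x₁, x₂)₁ = (-0.370, -2.889).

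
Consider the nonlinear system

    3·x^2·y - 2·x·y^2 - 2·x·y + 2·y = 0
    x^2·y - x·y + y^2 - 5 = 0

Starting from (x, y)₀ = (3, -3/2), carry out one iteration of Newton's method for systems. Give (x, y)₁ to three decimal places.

At (3, -3/2): F = (-48.000, -11.750).
Jacobian J = [[6·x·y - 2·y^2 - 2·y, 3·x^2 - 4·x·y - 2·x + 2], [2·x·y - y, x^2 - x + 2·y]].
At the point, J = [[-28.500, 41.000], [-7.500, 3.000]] (det J = 222.000).
Solving J·Δ = −F gives Δ = (-1.521, 0.113).
Then the next iterate is (x, y)₁ = (1.479, -1.387).

(1.479, -1.387)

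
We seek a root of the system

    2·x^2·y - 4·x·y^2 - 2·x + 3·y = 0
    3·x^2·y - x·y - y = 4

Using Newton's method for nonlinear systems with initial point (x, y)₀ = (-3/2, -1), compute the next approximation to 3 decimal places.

(-0.617, -0.667)

At (-3/2, -1): F = (1.500, -11.250).
Jacobian J = [[4·x·y - 4·y^2 - 2, 2·x^2 - 8·x·y + 3], [6·x·y - y, 3·x^2 - x - 1]].
At the point, J = [[0.000, -4.500], [10.000, 7.250]] (det J = 45.000).
Solving J·Δ = −F gives Δ = (0.883, 0.333).
Then the next iterate is (x, y)₁ = (-0.617, -0.667).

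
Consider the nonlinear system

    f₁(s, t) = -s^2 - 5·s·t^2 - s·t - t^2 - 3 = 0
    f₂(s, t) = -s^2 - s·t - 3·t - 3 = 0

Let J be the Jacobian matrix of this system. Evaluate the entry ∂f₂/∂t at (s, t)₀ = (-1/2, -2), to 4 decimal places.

∂f₂/∂t = -s - 3.
At (-1/2, -2) this is -2.5000.

-2.5000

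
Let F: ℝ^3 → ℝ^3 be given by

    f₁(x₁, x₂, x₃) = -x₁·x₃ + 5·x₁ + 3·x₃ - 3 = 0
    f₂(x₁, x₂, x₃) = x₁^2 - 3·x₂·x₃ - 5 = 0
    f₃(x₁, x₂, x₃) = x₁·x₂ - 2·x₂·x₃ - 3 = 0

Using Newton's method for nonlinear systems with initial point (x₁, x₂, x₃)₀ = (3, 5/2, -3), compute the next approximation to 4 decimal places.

At (3, 5/2, -3): F = (12.0000, 26.5000, 19.5000).
Jacobian J = [[-x₃ + 5, 0, -x₁ + 3], [2·x₁, -3·x₃, -3·x₂], [x₂, x₁ - 2·x₃, -2·x₂]].
At the point, J = [[8.0000, 0.0000, 0.0000], [6.0000, 9.0000, -7.5000], [2.5000, 9.0000, -5.0000]] (det J = 180.0000).
Solving J·Δ = −F gives Δ = (-1.5000, -1.3611, 0.7000).
Then the next iterate is (x₁, x₂, x₃)₁ = (1.5000, 1.1389, -2.3000).

(1.5000, 1.1389, -2.3000)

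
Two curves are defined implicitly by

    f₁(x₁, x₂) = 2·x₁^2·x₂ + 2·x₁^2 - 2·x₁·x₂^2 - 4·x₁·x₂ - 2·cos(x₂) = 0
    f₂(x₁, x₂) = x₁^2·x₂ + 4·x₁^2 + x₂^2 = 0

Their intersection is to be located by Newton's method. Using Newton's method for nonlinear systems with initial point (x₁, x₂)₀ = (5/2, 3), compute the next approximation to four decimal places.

(1.4269, 1.7600)

At (5/2, 3): F = (-23.020015, 52.7500).
Jacobian J = [[4·x₁·x₂ + 4·x₁ - 2·x₂^2 - 4·x₂, 2·x₁^2 - 4·x₁·x₂ - 4·x₁ + 2·sin(x₂)], [2·x₁·x₂ + 8·x₁, x₁^2 + 2·x₂]].
At the point, J = [[10.0000, -27.217760], [35.0000, 12.2500]] (det J = 1075.121599).
Solving J·Δ = −F gives Δ = (-1.0731, -1.2400).
Then the next iterate is (x₁, x₂)₁ = (1.4269, 1.7600).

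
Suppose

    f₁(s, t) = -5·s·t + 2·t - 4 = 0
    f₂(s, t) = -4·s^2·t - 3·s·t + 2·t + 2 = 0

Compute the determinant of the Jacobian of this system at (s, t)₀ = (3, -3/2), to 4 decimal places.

204.0000

J = [[-5·t, -5·s + 2], [-8·s·t - 3·t, -4·s^2 - 3·s + 2]].
At the point, J = [[7.5000, -13.0000], [40.5000, -43.0000]].
det J = 204.0000.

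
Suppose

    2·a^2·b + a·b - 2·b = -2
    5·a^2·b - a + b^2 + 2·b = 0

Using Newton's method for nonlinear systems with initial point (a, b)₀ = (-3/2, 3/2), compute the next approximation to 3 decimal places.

(-1.162, 0.535)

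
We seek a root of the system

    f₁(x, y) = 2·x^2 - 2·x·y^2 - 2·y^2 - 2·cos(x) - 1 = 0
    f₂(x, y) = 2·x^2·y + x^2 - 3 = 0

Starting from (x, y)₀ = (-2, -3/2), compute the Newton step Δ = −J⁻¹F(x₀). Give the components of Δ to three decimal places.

At (-2, -3/2): F = (12.33229, -11.000).
Jacobian J = [[4·x - 2·y^2 + 2·sin(x), -4·x·y - 4·y], [4·x·y + 2·x, 2·x^2]].
At the point, J = [[-14.31859, -6.000], [8.000, 8.000]] (det J = -66.54876).
Solving J·Δ = −F gives Δ = (0.491, 0.884).

(0.491, 0.884)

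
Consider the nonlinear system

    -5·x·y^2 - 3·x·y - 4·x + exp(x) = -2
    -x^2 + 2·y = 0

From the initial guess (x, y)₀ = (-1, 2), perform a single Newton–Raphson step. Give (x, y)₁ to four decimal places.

At (-1, 2): F = (32.367879, 3.0000).
Jacobian J = [[-5·y^2 - 3·y + exp(x) - 4, -10·x·y - 3·x], [-2·x, 2]].
At the point, J = [[-29.632121, 23.0000], [2.0000, 2.0000]] (det J = -105.264241).
Solving J·Δ = −F gives Δ = (-0.0405, -1.4595).
Then the next iterate is (x, y)₁ = (-1.0405, 0.5405).

(-1.0405, 0.5405)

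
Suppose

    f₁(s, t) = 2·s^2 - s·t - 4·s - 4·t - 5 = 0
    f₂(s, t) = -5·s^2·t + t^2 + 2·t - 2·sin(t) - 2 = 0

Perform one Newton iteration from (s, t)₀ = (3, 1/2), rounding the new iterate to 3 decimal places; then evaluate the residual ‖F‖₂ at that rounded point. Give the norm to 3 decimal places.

1.755

At (3, 1/2): F = (-2.500, -24.20885).
Jacobian J = [[4·s - t - 4, -s - 4], [-10·s·t, -5·s^2 + 2·t - 2·cos(t) + 2]].
At the point, J = [[7.500, -7.000], [-15.000, -43.75517]] (det J = -433.16374).
Solving J·Δ = −F gives Δ = (-0.139, -0.506).
Then the next iterate is (s, t)₁ = (2.861, -0.006).
Re-evaluating at (2.861, -0.006): F = (-0.03219, -1.75440), so ‖F‖₂ = 1.755.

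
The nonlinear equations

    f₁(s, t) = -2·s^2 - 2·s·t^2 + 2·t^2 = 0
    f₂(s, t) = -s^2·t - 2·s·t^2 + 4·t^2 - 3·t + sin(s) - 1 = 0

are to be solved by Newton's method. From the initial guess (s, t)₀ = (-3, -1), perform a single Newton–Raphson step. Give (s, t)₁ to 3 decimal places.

At (-3, -1): F = (-10.000, 20.85888).
Jacobian J = [[-4·s - 2·t^2, -4·s·t + 4·t], [-2·s·t - 2·t^2 + cos(s), -s^2 - 4·s·t + 8·t - 3]].
At the point, J = [[10.000, -16.000], [-8.98999, -32.000]] (det J = -463.83988).
Solving J·Δ = −F gives Δ = (1.409, 0.256).
Then the next iterate is (s, t)₁ = (-1.591, -0.744).

(-1.591, -0.744)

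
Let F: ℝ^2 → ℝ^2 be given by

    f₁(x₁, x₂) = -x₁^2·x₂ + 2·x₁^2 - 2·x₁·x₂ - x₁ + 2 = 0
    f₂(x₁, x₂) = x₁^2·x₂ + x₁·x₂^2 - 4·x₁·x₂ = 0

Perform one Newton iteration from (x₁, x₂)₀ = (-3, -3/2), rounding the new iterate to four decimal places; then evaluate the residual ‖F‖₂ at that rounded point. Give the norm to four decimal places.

13.7691

At (-3, -3/2): F = (27.5000, -38.2500).
Jacobian J = [[-2·x₁·x₂ + 4·x₁ - 2·x₂ - 1, -x₁^2 - 2·x₁], [2·x₁·x₂ + x₂^2 - 4·x₂, x₁^2 + 2·x₁·x₂ - 4·x₁]].
At the point, J = [[-19.0000, -3.0000], [17.2500, 30.0000]] (det J = -518.2500).
Solving J·Δ = −F gives Δ = (1.3705, 0.4870).
Then the next iterate is (x₁, x₂)₁ = (-1.6295, -1.0130).
Re-evaluating at (-1.6295, -1.0130): F = (8.328462, -10.964665), so ‖F‖₂ = 13.7691.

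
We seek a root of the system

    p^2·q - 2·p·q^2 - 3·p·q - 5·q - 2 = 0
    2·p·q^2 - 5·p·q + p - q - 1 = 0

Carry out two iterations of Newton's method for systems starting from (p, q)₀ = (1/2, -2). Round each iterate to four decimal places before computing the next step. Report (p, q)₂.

At (1/2, -2): F = (6.5000, 10.5000).
Jacobian J = [[2·p·q - 2·q^2 - 3·q, p^2 - 4·p·q - 3·p - 5], [2·q^2 - 5·q + 1, 4·p·q - 5·p - 1]].
At the point, J = [[-4.0000, -2.2500], [19.0000, -7.5000]] (det J = 72.7500).
Solving J·Δ = −F gives Δ = (0.3454, 2.2749).
Then the next iterate is (p, q)₁ = (0.8454, 0.2749).
Round to (0.8454, 0.2749) and repeat: F = (-4.003004, -1.463729), J = [[-0.511039, -7.751101], [-0.223360, -4.297398]].
Δ = (-12.5997, 0.3143), so (p, q)₂ = (-11.7543, 0.5892).

(-11.7543, 0.5892)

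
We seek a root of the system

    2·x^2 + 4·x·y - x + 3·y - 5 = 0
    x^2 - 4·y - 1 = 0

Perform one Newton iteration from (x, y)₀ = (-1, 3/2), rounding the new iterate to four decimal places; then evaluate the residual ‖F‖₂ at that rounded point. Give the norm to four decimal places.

8.1952

At (-1, 3/2): F = (-3.5000, -6.0000).
Jacobian J = [[4·x + 4·y - 1, 4·x + 3], [2·x, -4]].
At the point, J = [[1.0000, -1.0000], [-2.0000, -4.0000]] (det J = -6.0000).
Solving J·Δ = −F gives Δ = (1.3333, -2.1667).
Then the next iterate is (x, y)₁ = (0.3333, -0.6667).
Re-evaluating at (0.3333, -0.6667): F = (-8.000067, 1.777889), so ‖F‖₂ = 8.1952.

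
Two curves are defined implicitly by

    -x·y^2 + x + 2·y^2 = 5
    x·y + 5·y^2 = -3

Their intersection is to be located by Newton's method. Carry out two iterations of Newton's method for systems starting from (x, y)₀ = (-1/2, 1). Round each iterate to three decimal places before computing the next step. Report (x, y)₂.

At (-1/2, 1): F = (-3.000, 7.500).
Jacobian J = [[-y^2 + 1, -2·x·y + 4·y], [y, x + 10·y]].
At the point, J = [[0.000, 5.000], [1.000, 9.500]] (det J = -5.000).
Solving J·Δ = −F gives Δ = (-13.200, 0.600).
Then the next iterate is (x, y)₁ = (-13.700, 1.600).
Round to (-13.700, 1.600) and repeat: F = (21.492, -6.120), J = [[-1.560, 50.240], [1.600, 2.300]].
Δ = (4.250, -0.296), so (x, y)₂ = (-9.450, 1.304).

(-9.450, 1.304)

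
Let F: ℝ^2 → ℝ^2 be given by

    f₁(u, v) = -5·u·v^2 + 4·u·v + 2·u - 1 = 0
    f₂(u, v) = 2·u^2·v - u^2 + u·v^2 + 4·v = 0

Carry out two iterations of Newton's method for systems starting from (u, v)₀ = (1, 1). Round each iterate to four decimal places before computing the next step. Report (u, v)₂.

(1.0480, -0.0902)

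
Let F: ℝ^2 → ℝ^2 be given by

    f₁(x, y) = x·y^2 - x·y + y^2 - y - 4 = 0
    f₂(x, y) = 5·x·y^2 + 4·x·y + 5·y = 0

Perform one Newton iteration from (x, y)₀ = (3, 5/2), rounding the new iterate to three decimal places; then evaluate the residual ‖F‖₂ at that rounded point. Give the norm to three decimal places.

19.831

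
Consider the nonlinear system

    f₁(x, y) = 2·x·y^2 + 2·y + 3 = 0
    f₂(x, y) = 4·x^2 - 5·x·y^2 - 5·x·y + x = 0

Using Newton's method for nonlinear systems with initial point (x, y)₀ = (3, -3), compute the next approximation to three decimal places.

At (3, -3): F = (51.000, -51.000).
Jacobian J = [[2·y^2, 4·x·y + 2], [8·x - 5·y^2 - 5·y + 1, -10·x·y - 5·x]].
At the point, J = [[18.000, -34.000], [-5.000, 75.000]] (det J = 1180.000).
Solving J·Δ = −F gives Δ = (-1.772, 0.562).
Then the next iterate is (x, y)₁ = (1.228, -2.438).

(1.228, -2.438)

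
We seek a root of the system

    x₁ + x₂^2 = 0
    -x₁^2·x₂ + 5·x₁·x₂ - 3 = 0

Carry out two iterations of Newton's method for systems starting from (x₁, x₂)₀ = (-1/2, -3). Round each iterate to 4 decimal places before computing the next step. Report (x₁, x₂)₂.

(-0.5139, -0.9491)

At (-1/2, -3): F = (8.5000, 5.2500).
Jacobian J = [[1, 2·x₂], [-2·x₁·x₂ + 5·x₂, -x₁^2 + 5·x₁]].
At the point, J = [[1.0000, -6.0000], [-18.0000, -2.7500]] (det J = -110.7500).
Solving J·Δ = −F gives Δ = (0.0734, 1.4289).
Then the next iterate is (x₁, x₂)₁ = (-0.4266, -1.5711).
Round to (-0.4266, -1.5711) and repeat: F = (2.041755, 0.637077), J = [[1.0000, -3.1422], [-9.195963, -2.314988]].
Δ = (-0.0873, 0.6220), so (x₁, x₂)₂ = (-0.5139, -0.9491).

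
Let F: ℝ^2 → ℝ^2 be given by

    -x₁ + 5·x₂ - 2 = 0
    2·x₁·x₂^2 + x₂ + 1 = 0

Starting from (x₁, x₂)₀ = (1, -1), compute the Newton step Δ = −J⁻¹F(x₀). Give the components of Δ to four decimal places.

(2.0000, 2.0000)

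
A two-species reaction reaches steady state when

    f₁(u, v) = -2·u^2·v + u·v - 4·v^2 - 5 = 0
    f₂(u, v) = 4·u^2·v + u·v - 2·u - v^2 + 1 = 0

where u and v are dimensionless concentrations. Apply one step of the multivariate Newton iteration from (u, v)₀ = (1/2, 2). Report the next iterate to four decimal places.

At (1/2, 2): F = (-21.0000, -1.0000).
Jacobian J = [[-4·u·v + v, -2·u^2 + u - 8·v], [8·u·v + v - 2, 4·u^2 + u - 2·v]].
At the point, J = [[-2.0000, -16.0000], [8.0000, -2.5000]] (det J = 133.0000).
Solving J·Δ = −F gives Δ = (-0.2744, -1.2782).
Then the next iterate is (u, v)₁ = (0.2256, 0.7218).

(0.2256, 0.7218)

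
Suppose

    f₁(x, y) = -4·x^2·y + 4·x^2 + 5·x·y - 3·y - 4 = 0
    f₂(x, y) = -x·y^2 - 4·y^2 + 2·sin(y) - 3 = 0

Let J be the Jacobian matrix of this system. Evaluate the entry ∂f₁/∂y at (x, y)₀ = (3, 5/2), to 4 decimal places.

-24.0000

∂f₁/∂y = -4·x^2 + 5·x - 3.
At (3, 5/2) this is -24.0000.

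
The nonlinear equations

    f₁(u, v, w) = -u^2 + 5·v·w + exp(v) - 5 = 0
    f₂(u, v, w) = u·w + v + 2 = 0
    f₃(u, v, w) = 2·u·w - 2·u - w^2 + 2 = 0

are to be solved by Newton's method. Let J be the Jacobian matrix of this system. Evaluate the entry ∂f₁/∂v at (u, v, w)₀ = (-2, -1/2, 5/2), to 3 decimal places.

13.107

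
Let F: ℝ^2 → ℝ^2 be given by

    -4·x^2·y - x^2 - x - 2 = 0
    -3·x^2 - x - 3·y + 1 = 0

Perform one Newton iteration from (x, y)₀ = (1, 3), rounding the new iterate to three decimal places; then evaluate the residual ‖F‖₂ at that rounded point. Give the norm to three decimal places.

0.000

At (1, 3): F = (-16.000, -12.000).
Jacobian J = [[-8·x·y - 2·x - 1, -4·x^2], [-6·x - 1, -3]].
At the point, J = [[-27.000, -4.000], [-7.000, -3.000]] (det J = 53.000).
Solving J·Δ = −F gives Δ = (0.000, -4.000).
Then the next iterate is (x, y)₁ = (1.000, -1.000).
Re-evaluating at (1.000, -1.000): F = (0.000, 0.000), so ‖F‖₂ = 0.000.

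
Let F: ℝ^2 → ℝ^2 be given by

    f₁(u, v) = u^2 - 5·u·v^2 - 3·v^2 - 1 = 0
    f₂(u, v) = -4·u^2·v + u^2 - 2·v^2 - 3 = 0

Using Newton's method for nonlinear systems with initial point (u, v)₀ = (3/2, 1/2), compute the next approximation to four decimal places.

At (3/2, 1/2): F = (-1.3750, -5.7500).
Jacobian J = [[2·u - 5·v^2, -10·u·v - 6·v], [-8·u·v + 2·u, -4·u^2 - 4·v]].
At the point, J = [[1.7500, -10.5000], [-3.0000, -11.0000]] (det J = -50.7500).
Solving J·Δ = −F gives Δ = (-0.8916, -0.2796).
Then the next iterate is (u, v)₁ = (0.6084, 0.2204).

(0.6084, 0.2204)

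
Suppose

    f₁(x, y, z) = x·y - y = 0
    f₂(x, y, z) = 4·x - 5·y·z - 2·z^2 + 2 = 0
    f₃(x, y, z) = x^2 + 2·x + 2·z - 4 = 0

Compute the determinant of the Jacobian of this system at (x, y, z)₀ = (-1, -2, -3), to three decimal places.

J = [[y, x - 1, 0], [4, -5·z, -5·y - 4·z], [2·x + 2, 0, 2]].
At the point, J = [[-2.000, -2.000, 0.000], [4.000, 15.000, 22.000], [0.000, 0.000, 2.000]].
det J = -44.000.

-44.000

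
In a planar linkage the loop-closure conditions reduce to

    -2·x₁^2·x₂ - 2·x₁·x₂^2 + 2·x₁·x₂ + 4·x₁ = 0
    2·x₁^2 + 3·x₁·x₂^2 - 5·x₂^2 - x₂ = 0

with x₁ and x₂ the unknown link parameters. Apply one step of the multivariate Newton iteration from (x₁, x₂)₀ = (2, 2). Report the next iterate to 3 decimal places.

(1.568, 1.545)

At (2, 2): F = (-16.000, 10.000).
Jacobian J = [[-4·x₁·x₂ - 2·x₂^2 + 2·x₂ + 4, -2·x₁^2 - 4·x₁·x₂ + 2·x₁], [4·x₁ + 3·x₂^2, 6·x₁·x₂ - 10·x₂ - 1]].
At the point, J = [[-16.000, -20.000], [20.000, 3.000]] (det J = 352.000).
Solving J·Δ = −F gives Δ = (-0.432, -0.455).
Then the next iterate is (x₁, x₂)₁ = (1.568, 1.545).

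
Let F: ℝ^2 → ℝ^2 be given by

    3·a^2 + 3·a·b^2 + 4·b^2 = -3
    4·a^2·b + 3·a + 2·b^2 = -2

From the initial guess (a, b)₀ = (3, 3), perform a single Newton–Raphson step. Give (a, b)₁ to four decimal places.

(2.0163, 1.6829)

At (3, 3): F = (147.0000, 137.0000).
Jacobian J = [[6·a + 3·b^2, 6·a·b + 8·b], [8·a·b + 3, 4·a^2 + 4·b]].
At the point, J = [[45.0000, 78.0000], [75.0000, 48.0000]] (det J = -3690.0000).
Solving J·Δ = −F gives Δ = (-0.9837, -1.3171).
Then the next iterate is (a, b)₁ = (2.0163, 1.6829).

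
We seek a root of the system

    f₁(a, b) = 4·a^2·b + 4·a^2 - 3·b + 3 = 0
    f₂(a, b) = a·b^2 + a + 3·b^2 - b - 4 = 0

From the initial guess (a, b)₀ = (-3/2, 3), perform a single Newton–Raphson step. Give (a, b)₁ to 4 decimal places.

(-1.0270, 1.7838)

At (-3/2, 3): F = (30.0000, 5.0000).
Jacobian J = [[8·a·b + 8·a, 4·a^2 - 3], [b^2 + 1, 2·a·b + 6·b - 1]].
At the point, J = [[-48.0000, 6.0000], [10.0000, 8.0000]] (det J = -444.0000).
Solving J·Δ = −F gives Δ = (0.4730, -1.2162).
Then the next iterate is (a, b)₁ = (-1.0270, 1.7838).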